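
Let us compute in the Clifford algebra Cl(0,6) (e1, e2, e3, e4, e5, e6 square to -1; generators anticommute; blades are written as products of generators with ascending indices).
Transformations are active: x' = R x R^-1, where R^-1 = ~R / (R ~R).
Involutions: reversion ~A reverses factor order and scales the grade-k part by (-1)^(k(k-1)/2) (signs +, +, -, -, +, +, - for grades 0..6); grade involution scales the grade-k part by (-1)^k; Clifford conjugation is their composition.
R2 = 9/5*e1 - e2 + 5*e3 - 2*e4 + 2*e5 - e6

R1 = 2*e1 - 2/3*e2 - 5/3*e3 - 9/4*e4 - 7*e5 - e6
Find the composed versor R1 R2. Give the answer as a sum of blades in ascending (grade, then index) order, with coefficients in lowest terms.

Distribute over the terms of R1 (each basis-blade product reordered to ascending indices, repeated generators contracted through their squares):
(2*e1) R2 = -18/5 - 2*e1 e2 + 10*e1 e3 - 4*e1 e4 + 4*e1 e5 - 2*e1 e6
(-2/3*e2) R2 = -2/3 + 6/5*e1 e2 - 10/3*e2 e3 + 4/3*e2 e4 - 4/3*e2 e5 + 2/3*e2 e6
(-5/3*e3) R2 = 25/3 + 3*e1 e3 - 5/3*e2 e3 + 10/3*e3 e4 - 10/3*e3 e5 + 5/3*e3 e6
(-9/4*e4) R2 = -9/2 + 81/20*e1 e4 - 9/4*e2 e4 + 45/4*e3 e4 - 9/2*e4 e5 + 9/4*e4 e6
(-7*e5) R2 = 14 + 63/5*e1 e5 - 7*e2 e5 + 35*e3 e5 - 14*e4 e5 + 7*e5 e6
(-e6) R2 = -1 + 9/5*e1 e6 - e2 e6 + 5*e3 e6 - 2*e4 e6 + 2*e5 e6
Summing the partial products and collecting blades:
Answer: 377/30 - 4/5*e1 e2 + 13*e1 e3 + 1/20*e1 e4 + 83/5*e1 e5 - 1/5*e1 e6 - 5*e2 e3 - 11/12*e2 e4 - 25/3*e2 e5 - 1/3*e2 e6 + 175/12*e3 e4 + 95/3*e3 e5 + 20/3*e3 e6 - 37/2*e4 e5 + 1/4*e4 e6 + 9*e5 e6


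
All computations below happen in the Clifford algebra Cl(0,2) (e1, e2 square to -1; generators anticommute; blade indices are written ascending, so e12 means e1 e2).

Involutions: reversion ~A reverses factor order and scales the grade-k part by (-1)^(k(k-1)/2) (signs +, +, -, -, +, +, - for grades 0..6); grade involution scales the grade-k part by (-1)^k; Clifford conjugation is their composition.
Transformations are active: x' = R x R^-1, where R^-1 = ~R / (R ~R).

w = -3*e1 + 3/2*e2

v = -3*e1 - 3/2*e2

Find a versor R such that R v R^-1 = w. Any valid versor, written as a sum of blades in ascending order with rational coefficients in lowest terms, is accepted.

Reasoning: v^2 = w^2 = -45/4 since conjugation preserves the quadratic form; R = v + w = -6*e1 is then valid when invertible, keeping its own part and reversing (v - w)/2.
Answer: -6*e1


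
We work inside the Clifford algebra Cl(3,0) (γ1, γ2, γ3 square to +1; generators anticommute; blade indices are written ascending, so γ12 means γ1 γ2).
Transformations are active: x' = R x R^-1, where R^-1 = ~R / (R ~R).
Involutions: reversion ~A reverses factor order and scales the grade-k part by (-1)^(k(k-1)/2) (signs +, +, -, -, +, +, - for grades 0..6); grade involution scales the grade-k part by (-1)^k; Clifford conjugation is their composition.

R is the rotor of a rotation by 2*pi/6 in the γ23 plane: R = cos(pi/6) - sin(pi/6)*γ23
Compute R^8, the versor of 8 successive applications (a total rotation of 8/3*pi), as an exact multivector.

Half-angle bookkeeping: 8 applications in γ23 add up to rotor phase 8*pi/6 = 4*pi/3, so R^8 = cos(4*pi/3) - sin(4*pi/3)*γ23.
cos(4*pi/3) = -1/2 and sin(4*pi/3) = -sqrt(3)/2, so R^8 = -1/2 + sqrt(3)/2*γ23. The net rotation is 2/3*pi (after discarding 1 full turn, each of which contributes a factor -1 to the rotor); the rotor keeps the half-angle phase exactly.
Answer: -1/2 + sqrt(3)/2*γ23


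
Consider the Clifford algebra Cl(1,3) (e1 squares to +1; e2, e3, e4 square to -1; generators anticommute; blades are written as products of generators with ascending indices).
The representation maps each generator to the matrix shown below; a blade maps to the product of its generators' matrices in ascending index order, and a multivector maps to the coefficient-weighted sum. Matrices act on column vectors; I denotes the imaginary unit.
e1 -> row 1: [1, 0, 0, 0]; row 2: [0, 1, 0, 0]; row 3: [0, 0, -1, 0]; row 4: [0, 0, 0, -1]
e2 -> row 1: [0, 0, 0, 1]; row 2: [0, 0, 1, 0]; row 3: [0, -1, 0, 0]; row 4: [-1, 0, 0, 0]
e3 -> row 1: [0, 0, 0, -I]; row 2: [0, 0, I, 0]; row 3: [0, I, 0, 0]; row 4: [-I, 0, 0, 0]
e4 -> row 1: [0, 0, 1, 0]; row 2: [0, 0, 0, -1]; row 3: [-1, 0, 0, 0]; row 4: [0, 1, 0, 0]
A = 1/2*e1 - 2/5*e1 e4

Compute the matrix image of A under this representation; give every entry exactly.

Bivector images (products of the table entries): rho(e1 e4) = rho(e1)rho(e4) = row 1: [0, 0, 1, 0]; row 2: [0, 0, 0, -1]; row 3: [1, 0, 0, 0]; row 4: [0, -1, 0, 0].
M = (1/2)*rho(e1) + (-2/5)*rho(e1 e4), summed entrywise:
Answer: row 1: [1/2, 0, -2/5, 0]; row 2: [0, 1/2, 0, 2/5]; row 3: [-2/5, 0, -1/2, 0]; row 4: [0, 2/5, 0, -1/2]


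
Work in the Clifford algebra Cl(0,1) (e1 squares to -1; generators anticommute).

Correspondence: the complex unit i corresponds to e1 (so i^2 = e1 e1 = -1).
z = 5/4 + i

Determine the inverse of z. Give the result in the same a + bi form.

In blades: z = 5/4 + e1.
With qbar = 5/4 - e1 (scalar fixed, mapped units negated), z qbar = 41/16 (the sum of squared coefficients), so z^-1 = qbar / (41/16) = 20/41 - 16/41*e1; translating back:
Answer: 20/41 - 16/41*i


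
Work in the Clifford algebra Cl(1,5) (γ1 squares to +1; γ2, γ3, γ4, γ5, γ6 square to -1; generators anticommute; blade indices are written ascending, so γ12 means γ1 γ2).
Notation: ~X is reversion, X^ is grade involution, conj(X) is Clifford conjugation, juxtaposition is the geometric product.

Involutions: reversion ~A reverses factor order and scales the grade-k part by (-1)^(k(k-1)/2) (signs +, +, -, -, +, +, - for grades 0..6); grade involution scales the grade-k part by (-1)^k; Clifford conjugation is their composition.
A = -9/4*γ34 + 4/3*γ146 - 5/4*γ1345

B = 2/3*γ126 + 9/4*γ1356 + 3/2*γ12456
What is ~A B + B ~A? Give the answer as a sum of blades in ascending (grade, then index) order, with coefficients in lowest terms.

first term: 8/9*γ24 - 2*γ25 + 45/16*γ46 + 15/8*γ236 - 3*γ345 + 81/16*γ1456 + 3/2*γ12346 - 27/8*γ12356 - 5/6*γ23456
second term: -8/9*γ24 - 2*γ25 - 45/16*γ46 - 15/8*γ236 - 3*γ345 - 81/16*γ1456 + 3/2*γ12346 + 27/8*γ12356 + 5/6*γ23456
Answer: -4*γ25 - 6*γ345 + 3*γ12346


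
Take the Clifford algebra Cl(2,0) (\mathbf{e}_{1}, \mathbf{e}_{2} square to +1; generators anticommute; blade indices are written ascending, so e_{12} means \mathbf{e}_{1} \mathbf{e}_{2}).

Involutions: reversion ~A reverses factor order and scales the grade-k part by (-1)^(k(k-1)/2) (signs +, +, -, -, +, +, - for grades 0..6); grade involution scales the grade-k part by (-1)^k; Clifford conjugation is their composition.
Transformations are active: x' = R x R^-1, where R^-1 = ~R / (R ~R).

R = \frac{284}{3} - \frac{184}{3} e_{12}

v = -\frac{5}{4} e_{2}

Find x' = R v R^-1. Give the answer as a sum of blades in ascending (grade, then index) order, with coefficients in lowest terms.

~R = \frac{284}{3} + \frac{184}{3} e_{12}, and R ~R = \frac{114512}{9}, so R^-1 = ~R / (\frac{114512}{9}).
R v = \frac{230}{3} e_{1} - \frac{355}{3} e_{2}
Answer: \frac{8165}{7157} e_{1} - \frac{14625}{28628} e_{2}


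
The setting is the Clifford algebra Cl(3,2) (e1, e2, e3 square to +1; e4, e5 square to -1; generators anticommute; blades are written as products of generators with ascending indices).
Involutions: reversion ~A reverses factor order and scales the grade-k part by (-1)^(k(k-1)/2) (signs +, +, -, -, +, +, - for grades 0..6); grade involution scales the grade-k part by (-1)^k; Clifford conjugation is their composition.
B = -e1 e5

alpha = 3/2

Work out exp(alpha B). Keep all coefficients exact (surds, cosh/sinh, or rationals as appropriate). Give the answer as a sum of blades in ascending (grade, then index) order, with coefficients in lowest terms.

B^2 = (-1)^2*(e1 e5)^2 = 1*(+1) = 1 (a basis 2-blade squares to minus the product of its generators' squares).
B^2 = 1 — the series telescopes hyperbolically here: l = 1, alpha*l = 3/2, so exp(alpha B) = cosh(3/2) + (sinh(3/2)/1)*B = cosh(3/2) + (sinh(3/2))*B.
Answer: cosh(3/2) - sinh(3/2)*e1 e5


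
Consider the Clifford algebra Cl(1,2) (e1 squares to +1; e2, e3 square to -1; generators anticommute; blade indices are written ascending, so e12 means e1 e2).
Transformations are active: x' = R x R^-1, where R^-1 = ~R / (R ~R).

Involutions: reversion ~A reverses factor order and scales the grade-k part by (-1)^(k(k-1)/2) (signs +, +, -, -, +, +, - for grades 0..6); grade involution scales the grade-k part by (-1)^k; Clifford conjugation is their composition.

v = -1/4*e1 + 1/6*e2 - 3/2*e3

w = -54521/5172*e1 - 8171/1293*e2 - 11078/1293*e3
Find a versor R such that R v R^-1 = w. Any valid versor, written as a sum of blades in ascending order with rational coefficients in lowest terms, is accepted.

Reasoning: v^2 = w^2 = -319/144 since conjugation preserves the quadratic form; R = v + w = -27907/2586*e1 - 15911/2586*e2 - 26035/2586*e3 is then valid when invertible, keeping its own part and reversing (v - w)/2.
Answer: -27907/2586*e1 - 15911/2586*e2 - 26035/2586*e3


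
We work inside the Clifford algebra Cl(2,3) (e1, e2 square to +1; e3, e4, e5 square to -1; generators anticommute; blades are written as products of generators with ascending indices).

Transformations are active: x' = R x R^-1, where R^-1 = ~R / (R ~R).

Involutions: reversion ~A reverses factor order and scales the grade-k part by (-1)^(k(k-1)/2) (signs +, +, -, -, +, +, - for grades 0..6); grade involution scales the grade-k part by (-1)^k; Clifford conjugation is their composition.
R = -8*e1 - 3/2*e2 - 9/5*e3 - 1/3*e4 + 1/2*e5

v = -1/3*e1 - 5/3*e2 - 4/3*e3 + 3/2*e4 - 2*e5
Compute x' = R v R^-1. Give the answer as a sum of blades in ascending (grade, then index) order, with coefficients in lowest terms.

~R = -8*e1 - 3/2*e2 - 9/5*e3 - 1/3*e4 + 1/2*e5, and R ~R = 14096/225, so R^-1 = ~R / (14096/225).
R v = 64/15 + 77/6*e1 e2 + 151/15*e1 e3 - 109/9*e1 e4 + 97/6*e1 e5 - e2 e3 - 101/36*e2 e4 + 23/6*e2 e5 - 283/90*e3 e4 + 64/15*e3 e5 - 1/12*e4 e5
Answer: -1999/2643*e1 + 3865/2643*e2 + 2876/2643*e3 - 2723/1762*e4 + 1822/881*e5


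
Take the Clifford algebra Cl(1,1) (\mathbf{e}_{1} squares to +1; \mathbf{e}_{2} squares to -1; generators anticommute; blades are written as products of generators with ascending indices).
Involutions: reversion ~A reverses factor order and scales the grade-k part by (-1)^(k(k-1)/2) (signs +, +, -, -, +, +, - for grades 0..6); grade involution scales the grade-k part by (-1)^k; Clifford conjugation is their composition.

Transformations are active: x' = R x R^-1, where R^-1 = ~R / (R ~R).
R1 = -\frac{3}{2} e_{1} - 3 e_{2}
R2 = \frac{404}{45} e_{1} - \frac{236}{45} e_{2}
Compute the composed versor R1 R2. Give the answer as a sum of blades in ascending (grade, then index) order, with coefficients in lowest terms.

Distribute over the terms of R1 (each basis-blade product reordered to ascending indices, repeated generators contracted through their squares):
(-\frac{3}{2} e_{1}) R2 = -\frac{202}{15} + \frac{118}{15} e_{1} e_{2}
(-3 e_{2}) R2 = -\frac{236}{15} + \frac{404}{15} e_{1} e_{2}
Summing the partial products and collecting blades:
Answer: -\frac{146}{5} + \frac{174}{5} e_{1} e_{2}


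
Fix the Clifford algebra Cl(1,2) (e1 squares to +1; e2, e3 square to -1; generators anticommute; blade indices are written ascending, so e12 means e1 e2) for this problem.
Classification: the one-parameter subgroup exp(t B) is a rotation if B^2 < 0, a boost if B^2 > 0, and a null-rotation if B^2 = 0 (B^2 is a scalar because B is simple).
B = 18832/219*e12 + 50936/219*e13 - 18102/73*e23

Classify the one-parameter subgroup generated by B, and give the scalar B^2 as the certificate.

B^2 term by term: the squares give (18832/219)^2*(e12)^2 + (50936/219)^2*(e13)^2 + (-18102/73)^2*(e23)^2 = 354644224/47961*(+1) + 2594476096/47961*(+1) + 327682404/5329*(-1) = -4/9 (each basis 2-blade squares to minus the product of its generators' squares); cross terms between blades sharing an index anticommute and cancel. So B^2 = -4/9.
Answer: rotation, certificate B^2 = -4/9. The class reads off the invariant scalar -4/9 directly.


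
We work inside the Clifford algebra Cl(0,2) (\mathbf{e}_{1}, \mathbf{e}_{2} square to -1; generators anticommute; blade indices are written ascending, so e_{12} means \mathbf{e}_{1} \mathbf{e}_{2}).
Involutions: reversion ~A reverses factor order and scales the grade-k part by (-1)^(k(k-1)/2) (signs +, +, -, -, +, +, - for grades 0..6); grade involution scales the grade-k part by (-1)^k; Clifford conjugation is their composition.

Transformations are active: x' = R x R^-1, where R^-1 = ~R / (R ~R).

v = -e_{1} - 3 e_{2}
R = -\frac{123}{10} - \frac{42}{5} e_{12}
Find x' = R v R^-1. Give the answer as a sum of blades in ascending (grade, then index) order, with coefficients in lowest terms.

~R = -\frac{123}{10} + \frac{42}{5} e_{12}, and R ~R = \frac{4437}{20}, so R^-1 = ~R / (\frac{4437}{20}).
R v = -\frac{129}{10} e_{1} + \frac{453}{10} e_{2}
Answer: \frac{5991}{2465} e_{1} - \frac{4987}{2465} e_{2}


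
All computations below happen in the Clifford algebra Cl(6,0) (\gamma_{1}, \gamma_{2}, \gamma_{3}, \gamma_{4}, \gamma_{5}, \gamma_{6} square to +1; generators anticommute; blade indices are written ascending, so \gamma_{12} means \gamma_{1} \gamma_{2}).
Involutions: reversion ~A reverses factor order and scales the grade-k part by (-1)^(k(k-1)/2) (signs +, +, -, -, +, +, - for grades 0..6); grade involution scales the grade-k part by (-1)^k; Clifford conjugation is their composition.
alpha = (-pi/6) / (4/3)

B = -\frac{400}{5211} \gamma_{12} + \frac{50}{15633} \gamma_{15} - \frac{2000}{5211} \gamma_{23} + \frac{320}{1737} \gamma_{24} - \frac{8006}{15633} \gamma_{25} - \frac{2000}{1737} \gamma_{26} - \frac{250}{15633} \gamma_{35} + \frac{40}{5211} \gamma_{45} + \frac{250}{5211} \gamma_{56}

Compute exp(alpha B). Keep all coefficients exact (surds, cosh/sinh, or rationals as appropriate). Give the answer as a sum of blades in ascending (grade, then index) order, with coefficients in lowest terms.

B^2 term by term: the squares give (-\frac{400}{5211})^2*(\gamma_{12})^2 + (\frac{50}{15633})^2*(\gamma_{15})^2 + (-\frac{2000}{5211})^2*(\gamma_{23})^2 + (\frac{320}{1737})^2*(\gamma_{24})^2 + (-\frac{8006}{15633})^2*(\gamma_{25})^2 + (-\frac{2000}{1737})^2*(\gamma_{26})^2 + (-\frac{250}{15633})^2*(\gamma_{35})^2 + (\frac{40}{5211})^2*(\gamma_{45})^2 + (\frac{250}{5211})^2*(\gamma_{56})^2 = \frac{160000}{27154521}*(-1) + \frac{2500}{244390689}*(-1) + \frac{4000000}{27154521}*(-1) + \frac{102400}{3017169}*(-1) + \frac{64096036}{244390689}*(-1) + \frac{4000000}{3017169}*(-1) + \frac{62500}{244390689}*(-1) + \frac{1600}{27154521}*(-1) + \frac{62500}{27154521}*(-1) = -\frac{16}{9} (each basis 2-blade squares to minus the product of its generators' squares); cross terms between blades sharing an index anticommute and cancel; the commuting (index-disjoint) pairs give grade-4 terms 2*c*c'*(blade product), which cancel blade by blade — \gamma_{1235}: \frac{200000}{81463563} - \frac{200000}{81463563} = 0; \gamma_{1245}: -\frac{32000}{27154521} + \frac{32000}{27154521} = 0; \gamma_{1256}: -\frac{200000}{27154521} + \frac{200000}{27154521} = 0; \gamma_{2345}: -\frac{160000}{27154521} + \frac{160000}{27154521} = 0; \gamma_{2356}: -\frac{1000000}{27154521} + \frac{1000000}{27154521} = 0; \gamma_{2456}: \frac{160000}{9051507} - \frac{160000}{9051507} = 0 — confirming B is simple. So B^2 = -\frac{16}{9}.
B^2 = -\frac{16}{9} — a negative square means the series sums to a rotation: l = \frac{4}{3}, alpha*l = - \frac{\pi}{6}, so exp(alpha B) = cos(- \frac{\pi}{6}) + (sin(- \frac{\pi}{6})/(\frac{4}{3}))*B = \frac{\sqrt{3}}{2} + (- \frac{3}{8})*B.
Answer: \frac{\sqrt{3}}{2} + \frac{50}{1737} \gamma_{12} - \frac{25}{20844} \gamma_{15} + \frac{250}{1737} \gamma_{23} - \frac{40}{579} \gamma_{24} + \frac{4003}{20844} \gamma_{25} + \frac{250}{579} \gamma_{26} + \frac{125}{20844} \gamma_{35} - \frac{5}{1737} \gamma_{45} - \frac{125}{6948} \gamma_{56}


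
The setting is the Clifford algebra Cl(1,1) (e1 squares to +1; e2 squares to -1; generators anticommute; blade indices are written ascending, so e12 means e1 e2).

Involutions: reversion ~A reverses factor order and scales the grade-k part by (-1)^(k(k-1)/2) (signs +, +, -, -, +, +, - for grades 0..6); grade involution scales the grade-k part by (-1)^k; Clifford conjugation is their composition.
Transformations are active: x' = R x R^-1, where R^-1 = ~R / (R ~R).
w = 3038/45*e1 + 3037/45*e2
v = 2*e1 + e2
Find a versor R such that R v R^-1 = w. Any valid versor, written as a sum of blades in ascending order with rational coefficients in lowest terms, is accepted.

Equal squares first: v^2 = w^2 = 3. Then v + w = 3128/45*e1 + 3082/45*e2 is a versor taking v to w, provided it is invertible.
Answer: 3128/45*e1 + 3082/45*e2


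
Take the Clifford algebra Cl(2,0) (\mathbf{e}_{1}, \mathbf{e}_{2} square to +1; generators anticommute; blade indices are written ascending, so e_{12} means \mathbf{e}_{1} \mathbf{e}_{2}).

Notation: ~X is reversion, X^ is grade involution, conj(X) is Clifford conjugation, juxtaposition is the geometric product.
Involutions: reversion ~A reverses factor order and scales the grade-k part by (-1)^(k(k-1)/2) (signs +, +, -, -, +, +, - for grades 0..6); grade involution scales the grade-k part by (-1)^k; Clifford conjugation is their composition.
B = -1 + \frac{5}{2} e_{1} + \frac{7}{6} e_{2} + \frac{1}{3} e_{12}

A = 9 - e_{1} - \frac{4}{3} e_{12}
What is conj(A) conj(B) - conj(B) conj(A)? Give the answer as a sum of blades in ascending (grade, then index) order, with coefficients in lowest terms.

first term: -\frac{199}{18} - \frac{451}{18} e_{1} - \frac{15}{2} e_{2} - \frac{11}{2} e_{12}
second term: -\frac{199}{18} - \frac{395}{18} e_{1} - \frac{27}{2} e_{2} - \frac{19}{6} e_{12}
Answer: -\frac{28}{9} e_{1} + 6 e_{2} - \frac{7}{3} e_{12}


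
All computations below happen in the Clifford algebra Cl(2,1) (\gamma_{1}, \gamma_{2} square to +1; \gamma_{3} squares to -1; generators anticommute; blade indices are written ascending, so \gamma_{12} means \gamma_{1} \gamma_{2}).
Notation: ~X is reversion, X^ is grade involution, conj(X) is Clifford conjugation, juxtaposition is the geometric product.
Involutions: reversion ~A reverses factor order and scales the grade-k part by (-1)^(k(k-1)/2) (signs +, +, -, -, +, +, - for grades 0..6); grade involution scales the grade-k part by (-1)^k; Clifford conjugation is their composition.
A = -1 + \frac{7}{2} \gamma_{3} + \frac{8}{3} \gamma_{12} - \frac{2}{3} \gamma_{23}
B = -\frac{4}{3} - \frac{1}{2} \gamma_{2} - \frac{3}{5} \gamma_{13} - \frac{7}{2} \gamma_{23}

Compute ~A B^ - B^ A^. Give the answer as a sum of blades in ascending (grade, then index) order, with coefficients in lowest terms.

first term: -1 - \frac{103}{30} \gamma_{1} - \frac{51}{4} \gamma_{2} - 5 \gamma_{3} + \frac{178}{45} \gamma_{12} + \frac{149}{15} \gamma_{13} - \frac{133}{180} \gamma_{23}
second term: \frac{11}{3} - \frac{103}{30} \gamma_{1} - \frac{51}{4} \gamma_{2} + \frac{13}{3} \gamma_{3} - \frac{142}{45} \gamma_{12} + \frac{149}{15} \gamma_{13} + \frac{187}{180} \gamma_{23}
Answer: -\frac{14}{3} - \frac{28}{3} \gamma_{3} + \frac{64}{9} \gamma_{12} - \frac{16}{9} \gamma_{23}


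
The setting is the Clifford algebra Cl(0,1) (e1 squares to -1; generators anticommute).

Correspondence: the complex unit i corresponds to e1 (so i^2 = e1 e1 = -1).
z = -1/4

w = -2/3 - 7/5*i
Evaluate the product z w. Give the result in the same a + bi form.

In blades: z = -1/4, w = -2/3 - 7/5*e1.
Distribute z over w term by term (generator squares from the signature, products reordered to ascending indices): (-1/4)*w = 1/6 + 7/20*e1.
Sum: 1/6 + 7/20*e1; translating back through the correspondence:
Answer: 1/6 + 7/20*i


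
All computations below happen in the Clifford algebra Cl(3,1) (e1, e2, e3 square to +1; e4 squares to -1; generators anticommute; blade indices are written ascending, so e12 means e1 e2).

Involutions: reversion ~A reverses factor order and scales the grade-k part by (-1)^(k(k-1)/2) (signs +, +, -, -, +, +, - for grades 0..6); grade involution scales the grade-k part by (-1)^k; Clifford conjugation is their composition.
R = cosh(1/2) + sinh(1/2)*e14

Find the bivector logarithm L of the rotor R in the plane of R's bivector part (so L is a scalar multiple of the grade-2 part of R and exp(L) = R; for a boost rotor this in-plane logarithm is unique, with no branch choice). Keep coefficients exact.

The scalar part of R is cosh(1/2), which determines |rapidity| via cosh; the sign lives in the bivector part, and pairing them (bivector part over sinh of the rapidity = the plane) gives the unique in-plane L = rapidity * plane.
Concretely: cosh(rapidity) = cosh(1/2) gives rapidity = ±1/2, and since rapidity/sinh(rapidity) is even the sign is immaterial: L = (rapidity/sinh(rapidity)) * <R>_2 = (1/(2*sinh(1/2))) * <R>_2.
Answer: 1/2*e14


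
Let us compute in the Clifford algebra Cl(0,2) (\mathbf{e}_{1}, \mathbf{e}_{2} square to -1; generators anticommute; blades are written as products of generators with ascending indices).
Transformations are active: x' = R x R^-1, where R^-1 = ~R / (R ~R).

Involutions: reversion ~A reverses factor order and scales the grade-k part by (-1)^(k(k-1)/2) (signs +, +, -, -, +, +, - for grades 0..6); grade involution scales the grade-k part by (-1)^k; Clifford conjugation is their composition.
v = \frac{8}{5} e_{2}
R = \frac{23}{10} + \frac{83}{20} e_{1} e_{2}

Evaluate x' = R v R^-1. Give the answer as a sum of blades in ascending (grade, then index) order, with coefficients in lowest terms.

~R = \frac{23}{10} - \frac{83}{20} e_{1} e_{2}, and R ~R = \frac{1801}{80}, so R^-1 = ~R / (\frac{1801}{80}).
R v = -\frac{166}{25} e_{1} + \frac{92}{25} e_{2}
Answer: -\frac{61088}{45025} e_{1} - \frac{38184}{45025} e_{2}


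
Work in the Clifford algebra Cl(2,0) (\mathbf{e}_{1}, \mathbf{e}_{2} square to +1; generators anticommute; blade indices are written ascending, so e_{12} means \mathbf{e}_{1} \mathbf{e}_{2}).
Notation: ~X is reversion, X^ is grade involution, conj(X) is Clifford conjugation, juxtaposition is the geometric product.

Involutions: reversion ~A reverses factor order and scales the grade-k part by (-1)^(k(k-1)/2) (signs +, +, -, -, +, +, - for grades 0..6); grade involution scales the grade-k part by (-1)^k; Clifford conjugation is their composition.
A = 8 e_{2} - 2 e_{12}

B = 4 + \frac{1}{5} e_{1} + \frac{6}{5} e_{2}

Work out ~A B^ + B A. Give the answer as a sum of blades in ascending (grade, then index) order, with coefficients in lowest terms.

first term: -\frac{48}{5} - \frac{12}{5} e_{1} + \frac{162}{5} e_{2} + \frac{48}{5} e_{12}
second term: \frac{48}{5} + \frac{12}{5} e_{1} + \frac{158}{5} e_{2} - \frac{32}{5} e_{12}
Answer: 64 e_{2} + \frac{16}{5} e_{12}


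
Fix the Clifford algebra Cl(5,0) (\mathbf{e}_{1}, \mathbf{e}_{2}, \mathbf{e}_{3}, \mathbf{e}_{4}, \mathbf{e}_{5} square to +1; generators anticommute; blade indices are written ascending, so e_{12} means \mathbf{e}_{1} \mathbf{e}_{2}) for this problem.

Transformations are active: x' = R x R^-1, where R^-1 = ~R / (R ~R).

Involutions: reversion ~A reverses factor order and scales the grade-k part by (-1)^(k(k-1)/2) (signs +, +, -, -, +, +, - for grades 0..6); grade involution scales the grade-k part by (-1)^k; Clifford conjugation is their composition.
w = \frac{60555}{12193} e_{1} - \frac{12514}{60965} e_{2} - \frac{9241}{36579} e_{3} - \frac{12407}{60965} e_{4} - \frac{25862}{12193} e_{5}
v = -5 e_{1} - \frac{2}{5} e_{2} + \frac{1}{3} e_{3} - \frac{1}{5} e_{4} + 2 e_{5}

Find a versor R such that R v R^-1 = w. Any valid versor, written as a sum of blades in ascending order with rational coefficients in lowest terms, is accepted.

The midline construction: v and w both square to \frac{1319}{45}, so reflecting in their sum -\frac{410}{12193} e_{1} - \frac{7380}{12193} e_{2} + \frac{984}{12193} e_{3} - \frac{4920}{12193} e_{4} - \frac{1476}{12193} e_{5} exchanges them.
Answer: -\frac{410}{12193} e_{1} - \frac{7380}{12193} e_{2} + \frac{984}{12193} e_{3} - \frac{4920}{12193} e_{4} - \frac{1476}{12193} e_{5}


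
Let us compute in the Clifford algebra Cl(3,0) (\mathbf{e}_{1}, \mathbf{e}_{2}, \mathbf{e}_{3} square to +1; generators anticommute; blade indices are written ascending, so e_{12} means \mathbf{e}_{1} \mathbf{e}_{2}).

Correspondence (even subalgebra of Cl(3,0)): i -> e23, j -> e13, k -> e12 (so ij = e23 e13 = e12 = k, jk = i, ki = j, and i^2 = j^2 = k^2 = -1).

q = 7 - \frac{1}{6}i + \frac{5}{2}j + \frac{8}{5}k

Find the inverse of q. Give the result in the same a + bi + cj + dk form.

In blades: q = 7 + \frac{8}{5} e_{12} + \frac{5}{2} e_{13} - \frac{1}{6} e_{23}.
With qbar = 7 - \frac{8}{5} e_{12} - \frac{5}{2} e_{13} + \frac{1}{6} e_{23} (scalar fixed, mapped units negated), q qbar = \frac{26027}{450} (the sum of squared coefficients), so q^-1 = qbar / (\frac{26027}{450}) = \frac{3150}{26027} - \frac{720}{26027} e_{12} - \frac{1125}{26027} e_{13} + \frac{75}{26027} e_{23}; translating back:
Answer: \frac{3150}{26027} + \frac{75}{26027}i - \frac{1125}{26027}j - \frac{720}{26027}k


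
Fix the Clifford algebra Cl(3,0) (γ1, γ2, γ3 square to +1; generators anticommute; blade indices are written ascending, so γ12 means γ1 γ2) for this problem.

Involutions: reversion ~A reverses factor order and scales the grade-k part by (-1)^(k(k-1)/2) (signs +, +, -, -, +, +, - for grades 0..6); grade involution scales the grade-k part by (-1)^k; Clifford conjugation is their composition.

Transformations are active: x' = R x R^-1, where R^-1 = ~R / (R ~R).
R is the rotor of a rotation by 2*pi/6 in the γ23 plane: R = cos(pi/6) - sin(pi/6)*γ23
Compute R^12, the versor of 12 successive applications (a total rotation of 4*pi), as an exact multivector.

Rotor phase runs at HALF the rotation angle; powers of one rotor simply add phase, so after 12 steps in γ23 the phase is 12*pi/6 = 2*pi and R^12 = cos(2*pi) - sin(2*pi)*γ23.
cos(2*pi) = 1 and sin(2*pi) = 0, so R^12 = 1. The total rotation 4*pi is 2 full turns, so every vector returns to itself, yet the rotor is +1, back on the identity sheet (an even number of 2*pi turns).
Answer: 1


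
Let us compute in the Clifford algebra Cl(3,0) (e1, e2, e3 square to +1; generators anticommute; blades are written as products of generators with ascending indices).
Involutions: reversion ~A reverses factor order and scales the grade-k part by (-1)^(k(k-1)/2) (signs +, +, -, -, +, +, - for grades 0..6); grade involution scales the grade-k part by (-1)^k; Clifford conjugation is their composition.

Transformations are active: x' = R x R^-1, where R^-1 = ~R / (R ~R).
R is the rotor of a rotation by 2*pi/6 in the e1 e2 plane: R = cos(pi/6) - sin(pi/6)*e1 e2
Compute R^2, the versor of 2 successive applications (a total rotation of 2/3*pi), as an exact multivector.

Because a rotor carries half the rotation angle, composing 2 copies of this e1 e2-plane rotor multiplies the phase: 2*(pi/6) = pi/3, hence R^2 = cos(pi/3) - sin(pi/3)*e1 e2.
cos(pi/3) = 1/2 and sin(pi/3) = sqrt(3)/2, so R^2 = 1/2 - sqrt(3)/2*e1 e2. The net rotation is 2/3*pi; the rotor keeps the half-angle phase exactly.
Answer: 1/2 - sqrt(3)/2*e1 e2


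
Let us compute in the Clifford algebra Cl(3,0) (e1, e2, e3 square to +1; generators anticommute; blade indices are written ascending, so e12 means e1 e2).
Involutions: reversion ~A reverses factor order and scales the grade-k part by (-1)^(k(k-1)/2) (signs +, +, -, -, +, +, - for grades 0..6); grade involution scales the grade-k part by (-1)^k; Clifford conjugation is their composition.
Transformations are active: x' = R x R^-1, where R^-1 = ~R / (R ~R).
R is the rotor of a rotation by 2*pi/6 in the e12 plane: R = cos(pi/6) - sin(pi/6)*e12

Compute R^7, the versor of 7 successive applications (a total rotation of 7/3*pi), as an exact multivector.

Because a rotor carries half the rotation angle, composing 7 copies of this e12-plane rotor multiplies the phase: 7*(pi/6) = 7*pi/6, hence R^7 = cos(7*pi/6) - sin(7*pi/6)*e12.
cos(7*pi/6) = -sqrt(3)/2 and sin(7*pi/6) = -1/2, so R^7 = -sqrt(3)/2 + 1/2*e12. The net rotation is 1/3*pi (after discarding 1 full turn, each of which contributes a factor -1 to the rotor); the rotor keeps the half-angle phase exactly.
Answer: -sqrt(3)/2 + 1/2*e12


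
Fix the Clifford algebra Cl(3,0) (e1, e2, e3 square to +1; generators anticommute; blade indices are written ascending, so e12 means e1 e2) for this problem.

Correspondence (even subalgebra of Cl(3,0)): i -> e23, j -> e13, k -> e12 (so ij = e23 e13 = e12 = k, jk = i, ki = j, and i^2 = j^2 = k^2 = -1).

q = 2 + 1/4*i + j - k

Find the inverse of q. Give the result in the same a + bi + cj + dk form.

In blades: q = 2 - e12 + e13 + 1/4*e23.
With qbar = 2 + e12 - e13 - 1/4*e23 (scalar fixed, mapped units negated), q qbar = 97/16 (the sum of squared coefficients), so q^-1 = qbar / (97/16) = 32/97 + 16/97*e12 - 16/97*e13 - 4/97*e23; translating back:
Answer: 32/97 - 4/97*i - 16/97*j + 16/97*k


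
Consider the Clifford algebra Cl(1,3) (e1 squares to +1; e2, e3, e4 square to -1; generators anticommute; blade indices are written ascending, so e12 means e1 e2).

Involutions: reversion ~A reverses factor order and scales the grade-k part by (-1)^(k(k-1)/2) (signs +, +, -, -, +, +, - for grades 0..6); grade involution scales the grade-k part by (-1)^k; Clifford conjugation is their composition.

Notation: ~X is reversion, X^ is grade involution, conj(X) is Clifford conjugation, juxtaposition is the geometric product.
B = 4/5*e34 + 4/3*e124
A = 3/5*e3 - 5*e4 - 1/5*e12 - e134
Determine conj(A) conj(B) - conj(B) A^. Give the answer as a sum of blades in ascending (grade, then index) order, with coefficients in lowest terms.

first term: -4/5*e1 - 4*e3 - 16/75*e4 - 20/3*e12 + 4/3*e23 - 24/25*e1234
second term: 4/5*e1 + 4*e3 + 16/75*e4 - 20/3*e12 + 4/3*e23 + 24/25*e1234
Answer: -8/5*e1 - 8*e3 - 32/75*e4 - 48/25*e1234


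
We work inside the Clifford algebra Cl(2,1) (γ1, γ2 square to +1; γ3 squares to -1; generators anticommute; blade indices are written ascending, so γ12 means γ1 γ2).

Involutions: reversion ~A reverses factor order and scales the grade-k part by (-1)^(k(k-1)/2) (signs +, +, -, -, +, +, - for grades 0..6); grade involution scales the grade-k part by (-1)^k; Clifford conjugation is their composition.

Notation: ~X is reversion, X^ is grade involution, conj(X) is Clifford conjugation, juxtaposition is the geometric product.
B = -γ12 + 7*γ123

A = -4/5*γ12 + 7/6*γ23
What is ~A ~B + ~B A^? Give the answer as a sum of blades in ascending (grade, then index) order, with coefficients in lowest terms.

first term: -4/5 + 49/6*γ1 + 28/5*γ3 + 7/6*γ13
second term: 4/5 - 49/6*γ1 - 28/5*γ3 + 7/6*γ13
Answer: 7/3*γ13


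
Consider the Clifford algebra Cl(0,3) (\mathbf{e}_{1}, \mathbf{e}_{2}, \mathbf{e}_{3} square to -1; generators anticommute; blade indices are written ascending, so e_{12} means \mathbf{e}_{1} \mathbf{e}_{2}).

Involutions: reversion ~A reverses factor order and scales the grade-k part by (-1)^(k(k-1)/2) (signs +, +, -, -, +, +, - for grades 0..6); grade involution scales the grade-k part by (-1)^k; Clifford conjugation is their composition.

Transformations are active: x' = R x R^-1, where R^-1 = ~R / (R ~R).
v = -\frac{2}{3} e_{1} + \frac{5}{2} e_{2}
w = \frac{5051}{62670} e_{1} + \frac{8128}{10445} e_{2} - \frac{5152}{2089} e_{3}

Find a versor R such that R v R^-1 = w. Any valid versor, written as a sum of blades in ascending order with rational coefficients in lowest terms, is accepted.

Equal squares first: v^2 = w^2 = -\frac{241}{36}. Then v + w = -\frac{12243}{20890} e_{1} + \frac{68481}{20890} e_{2} - \frac{5152}{2089} e_{3} is a versor taking v to w, provided it is invertible.
Answer: -\frac{12243}{20890} e_{1} + \frac{68481}{20890} e_{2} - \frac{5152}{2089} e_{3}


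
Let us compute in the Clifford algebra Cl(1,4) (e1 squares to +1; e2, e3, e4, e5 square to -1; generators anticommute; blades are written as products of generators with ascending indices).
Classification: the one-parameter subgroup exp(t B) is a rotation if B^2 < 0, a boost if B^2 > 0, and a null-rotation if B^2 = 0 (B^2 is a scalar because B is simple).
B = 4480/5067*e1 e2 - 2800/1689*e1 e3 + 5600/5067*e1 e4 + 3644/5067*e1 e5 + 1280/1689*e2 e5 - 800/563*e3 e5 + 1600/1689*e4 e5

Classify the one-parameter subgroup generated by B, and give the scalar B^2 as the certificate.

B^2 term by term: the squares give (4480/5067)^2*(e1 e2)^2 + (-2800/1689)^2*(e1 e3)^2 + (5600/5067)^2*(e1 e4)^2 + (3644/5067)^2*(e1 e5)^2 + (1280/1689)^2*(e2 e5)^2 + (-800/563)^2*(e3 e5)^2 + (1600/1689)^2*(e4 e5)^2 = 20070400/25674489*(+1) + 7840000/2852721*(+1) + 31360000/25674489*(+1) + 13278736/25674489*(+1) + 1638400/2852721*(-1) + 640000/316969*(-1) + 2560000/2852721*(-1) = 16/9 (each basis 2-blade squares to minus the product of its generators' squares); cross terms between blades sharing an index anticommute and cancel; the commuting (index-disjoint) pairs give grade-4 terms 2*c*c'*(blade product), which cancel blade by blade — e1 e2 e3 e5: -7168000/2852721 + 7168000/2852721 = 0; e1 e2 e4 e5: 14336000/8558163 - 14336000/8558163 = 0; e1 e3 e4 e5: -8960000/2852721 + 8960000/2852721 = 0 — confirming B is simple. So B^2 = 16/9.
Answer: boost, certificate B^2 = 16/9. The class reads off the invariant scalar 16/9 directly.


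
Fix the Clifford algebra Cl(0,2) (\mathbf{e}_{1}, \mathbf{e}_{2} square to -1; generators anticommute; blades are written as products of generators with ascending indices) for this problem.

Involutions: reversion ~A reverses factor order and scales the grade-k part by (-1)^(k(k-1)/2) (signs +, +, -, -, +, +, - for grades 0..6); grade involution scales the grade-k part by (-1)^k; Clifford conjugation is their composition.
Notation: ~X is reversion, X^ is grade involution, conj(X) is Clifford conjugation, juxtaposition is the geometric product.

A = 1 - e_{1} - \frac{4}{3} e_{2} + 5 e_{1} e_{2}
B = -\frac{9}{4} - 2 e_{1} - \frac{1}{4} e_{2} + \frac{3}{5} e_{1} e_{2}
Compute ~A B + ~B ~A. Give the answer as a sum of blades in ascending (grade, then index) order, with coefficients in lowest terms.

first term: -\frac{19}{12} - \frac{9}{5} e_{1} + \frac{267}{20} e_{2} + \frac{283}{30} e_{1} e_{2}
second term: -\frac{91}{12} + \frac{7}{10} e_{1} - \frac{133}{20} e_{2} + \frac{196}{15} e_{1} e_{2}
Answer: -\frac{55}{6} - \frac{11}{10} e_{1} + \frac{67}{10} e_{2} + \frac{45}{2} e_{1} e_{2}


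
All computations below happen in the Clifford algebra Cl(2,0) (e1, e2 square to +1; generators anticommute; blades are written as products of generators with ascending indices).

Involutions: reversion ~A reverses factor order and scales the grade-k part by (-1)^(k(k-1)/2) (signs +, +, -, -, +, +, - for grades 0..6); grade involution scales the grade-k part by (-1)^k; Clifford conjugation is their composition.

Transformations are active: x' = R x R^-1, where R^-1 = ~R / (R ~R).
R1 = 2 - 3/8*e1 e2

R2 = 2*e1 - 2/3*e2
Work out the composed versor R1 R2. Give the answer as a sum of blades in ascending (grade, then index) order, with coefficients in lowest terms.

Distribute over the terms of R1 (each basis-blade product reordered to ascending indices, repeated generators contracted through their squares):
(2) R2 = 4*e1 - 4/3*e2
(-3/8*e1 e2) R2 = 1/4*e1 + 3/4*e2
Summing the partial products and collecting blades:
Answer: 17/4*e1 - 7/12*e2


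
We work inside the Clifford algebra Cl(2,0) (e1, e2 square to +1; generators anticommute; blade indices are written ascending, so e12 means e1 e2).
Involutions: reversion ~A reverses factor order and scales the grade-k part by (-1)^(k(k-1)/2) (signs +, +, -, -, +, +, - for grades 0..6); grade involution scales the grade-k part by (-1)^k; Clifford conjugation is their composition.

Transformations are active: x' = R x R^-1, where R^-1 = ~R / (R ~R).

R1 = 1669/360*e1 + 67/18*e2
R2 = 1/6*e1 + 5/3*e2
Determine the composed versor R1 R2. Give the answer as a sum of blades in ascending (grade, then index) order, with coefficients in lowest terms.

Distribute over the terms of R1 (each basis-blade product reordered to ascending indices, repeated generators contracted through their squares):
(1669/360*e1) R2 = 1669/2160 + 1669/216*e12
(67/18*e2) R2 = 335/54 - 67/108*e12
Summing the partial products and collecting blades:
Answer: 5023/720 + 1535/216*e12


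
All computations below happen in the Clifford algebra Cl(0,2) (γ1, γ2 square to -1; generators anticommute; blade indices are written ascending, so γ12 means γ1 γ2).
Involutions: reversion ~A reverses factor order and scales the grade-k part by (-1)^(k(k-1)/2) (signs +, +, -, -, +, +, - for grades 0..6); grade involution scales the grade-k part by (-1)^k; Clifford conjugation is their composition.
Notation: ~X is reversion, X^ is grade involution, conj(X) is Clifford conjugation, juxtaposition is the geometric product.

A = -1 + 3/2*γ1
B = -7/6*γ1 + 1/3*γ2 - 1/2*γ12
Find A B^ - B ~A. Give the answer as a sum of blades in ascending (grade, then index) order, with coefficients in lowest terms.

first term: -7/4 - 7/6*γ1 + 13/12*γ2
second term: 7/4 + 7/6*γ1 - 13/12*γ2
Answer: -7/2 - 7/3*γ1 + 13/6*γ2


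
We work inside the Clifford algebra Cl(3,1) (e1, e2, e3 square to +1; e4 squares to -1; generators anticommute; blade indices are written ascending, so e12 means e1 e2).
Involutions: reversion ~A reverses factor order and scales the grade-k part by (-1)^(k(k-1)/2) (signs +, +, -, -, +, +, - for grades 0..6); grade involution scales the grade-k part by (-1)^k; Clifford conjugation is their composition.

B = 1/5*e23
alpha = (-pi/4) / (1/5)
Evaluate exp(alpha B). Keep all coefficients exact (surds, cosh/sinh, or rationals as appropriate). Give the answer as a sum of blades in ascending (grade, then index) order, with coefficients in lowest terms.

B^2 = (1/5)^2*(e23)^2 = 1/25*(-1) = -1/25 (a basis 2-blade squares to minus the product of its generators' squares).
B^2 = -1/25 — circular case — the even/odd split gives cos and sin: l = 1/5, alpha*l = -pi/4, so exp(alpha B) = cos(-pi/4) + (sin(-pi/4)/(1/5))*B = sqrt(2)/2 + (-5*sqrt(2)/2)*B.
Answer: sqrt(2)/2 - sqrt(2)/2*e23


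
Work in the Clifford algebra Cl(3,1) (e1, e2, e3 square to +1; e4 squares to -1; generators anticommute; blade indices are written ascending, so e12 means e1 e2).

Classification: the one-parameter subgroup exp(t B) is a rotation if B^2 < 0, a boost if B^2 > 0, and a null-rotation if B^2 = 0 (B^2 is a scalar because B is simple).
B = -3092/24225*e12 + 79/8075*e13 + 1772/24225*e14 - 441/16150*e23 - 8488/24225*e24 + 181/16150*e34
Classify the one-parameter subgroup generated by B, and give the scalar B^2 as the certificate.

B^2 term by term: the squares give (-3092/24225)^2*(e12)^2 + (79/8075)^2*(e13)^2 + (1772/24225)^2*(e14)^2 + (-441/16150)^2*(e23)^2 + (-8488/24225)^2*(e24)^2 + (181/16150)^2*(e34)^2 = 9560464/586850625*(-1) + 6241/65205625*(-1) + 3139984/586850625*(+1) + 194481/260822500*(-1) + 72046144/586850625*(+1) + 32761/260822500*(+1) = 1/9 (each basis 2-blade squares to minus the product of its generators' squares); cross terms between blades sharing an index anticommute and cancel; the commuting (index-disjoint) pairs give grade-4 terms 2*c*c'*(blade product), which cancel blade by blade — e1234: -559652/195616875 + 1341104/195616875 - 260484/65205625 = 0 — confirming B is simple. So B^2 = 1/9.
Answer: boost, certificate B^2 = 1/9. Certificate logic: 1/9 is a conjugation-invariant scalar, so its sign fixes rotation versus boost versus null-rotation outright.


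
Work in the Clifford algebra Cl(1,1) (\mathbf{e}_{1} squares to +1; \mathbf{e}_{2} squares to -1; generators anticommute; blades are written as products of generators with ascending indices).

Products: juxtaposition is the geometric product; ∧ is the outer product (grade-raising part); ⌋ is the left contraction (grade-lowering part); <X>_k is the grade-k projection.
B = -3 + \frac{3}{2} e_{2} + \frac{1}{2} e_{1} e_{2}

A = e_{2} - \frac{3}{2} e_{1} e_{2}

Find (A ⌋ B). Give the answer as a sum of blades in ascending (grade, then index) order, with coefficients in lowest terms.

step 1: -\frac{9}{4} + \frac{1}{2} e_{1}
Answer: -\frac{9}{4} + \frac{1}{2} e_{1}
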